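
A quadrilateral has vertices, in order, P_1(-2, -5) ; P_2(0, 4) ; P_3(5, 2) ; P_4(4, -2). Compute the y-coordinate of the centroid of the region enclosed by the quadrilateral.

-4/15

Apply the shoelace formula. First the cross-terms c_i = x_i·y_{i+1} − x_{i+1}·y_i:
  -8, -20, -18, -24  ⇒  2A = -70, A = -35.
Then Σ (y_i + y_{i+1})·c_i = 56, so ȳ = 56 / (6·(-35)) = -4/15.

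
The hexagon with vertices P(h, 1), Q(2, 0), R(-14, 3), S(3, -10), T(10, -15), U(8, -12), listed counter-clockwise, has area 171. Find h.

12

The doubled signed area Σ (x_i y_{i+1} − x_{i+1} y_i) is linear in h.
With h=0 it equals 198; the coefficient of h is 12 (from the two edges through P).
So 12·h + 198 = 2·171 = 342 ⇒ h = 12.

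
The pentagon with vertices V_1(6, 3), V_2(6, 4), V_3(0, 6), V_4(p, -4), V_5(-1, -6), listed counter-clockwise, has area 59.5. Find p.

The doubled signed area Σ (x_i y_{i+1} − x_{i+1} y_i) is linear in p.
With p=0 it equals 71; the coefficient of p is -12 (from the two edges through V_4).
So -12·p + 71 = 2·59.5 = 119 ⇒ p = -4.

-4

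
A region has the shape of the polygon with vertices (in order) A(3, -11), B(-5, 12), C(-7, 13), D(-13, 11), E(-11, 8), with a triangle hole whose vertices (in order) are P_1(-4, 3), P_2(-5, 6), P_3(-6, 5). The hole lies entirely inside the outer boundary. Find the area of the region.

101

Outer boundary:
Apply the shoelace formula: 2A = Σ (x_i·y_{i+1} − x_{i+1}·y_i), indices taken mod 5.
A→B: (3)(12) − (-5)(-11) = -19
B→C: (-5)(13) − (-7)(12) = 19
C→D: (-7)(11) − (-13)(13) = 92
D→E: (-13)(8) − (-11)(11) = 17
E→A: (-11)(-11) − (3)(8) = 97
Σ = 206
Area = |Σ|/2 = 103.
Hole:
Apply the surveyor's formula: 2A = Σ (x_i·y_{i+1} − x_{i+1}·y_i), indices taken mod 3.
Cross-terms: -9, 11, 2  ⇒  Σ = 4
Area = |Σ|/2 = 2.
Net area = 103 − 2 = 101.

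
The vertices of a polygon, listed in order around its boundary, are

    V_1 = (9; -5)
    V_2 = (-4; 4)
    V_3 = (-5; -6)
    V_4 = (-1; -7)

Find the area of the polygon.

Σ = (16) + (44) + (29) + (68) = 157
Area = |Σ|/2 = 78.5.

78.5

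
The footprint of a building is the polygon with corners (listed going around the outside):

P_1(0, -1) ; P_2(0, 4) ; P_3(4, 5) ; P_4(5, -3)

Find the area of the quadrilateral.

29

Σ = (0) + (-16) + (-37) + (-5) = -58
Area = |Σ|/2 = 29.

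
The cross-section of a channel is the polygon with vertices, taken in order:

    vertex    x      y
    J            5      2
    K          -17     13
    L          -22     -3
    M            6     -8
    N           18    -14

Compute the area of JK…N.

Apply the shoelace (surveyor's) formula: 2A = Σ (x_i·y_{i+1} − x_{i+1}·y_i), indices taken mod 5.
J→K: (5)(13) − (-17)(2) = 99
K→L: (-17)(-3) − (-22)(13) = 337
L→M: (-22)(-8) − (6)(-3) = 194
M→N: (6)(-14) − (18)(-8) = 60
N→J: (18)(2) − (5)(-14) = 106
Σ = 796
Area = |Σ|/2 = 398.

398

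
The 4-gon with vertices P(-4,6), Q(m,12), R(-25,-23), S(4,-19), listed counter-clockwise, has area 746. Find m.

-25

Write out the shoelace sum; only the two edges meeting at Q involve m:
2·Area = [((-4)·12 − m·6) + (m·(-23) − (-25)·12)] + 515
       = -29·m + 767 = 1492
⇒ m = -25.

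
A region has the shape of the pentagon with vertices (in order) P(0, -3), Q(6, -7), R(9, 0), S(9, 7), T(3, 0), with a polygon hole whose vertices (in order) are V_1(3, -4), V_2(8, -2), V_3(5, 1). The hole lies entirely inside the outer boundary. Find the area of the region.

46.5

Outer boundary:
Apply the shoelace (surveyor's) formula: 2A = Σ (x_i·y_{i+1} − x_{i+1}·y_i), indices taken mod 5.
Σ = (18) + (63) + (63) + (-21) + (-9) = 114
Area = |Σ|/2 = 57.
Hole:
Apply the shoelace (surveyor's) formula: 2A = Σ (x_i·y_{i+1} − x_{i+1}·y_i), indices taken mod 3.
Σ = (26) + (18) + (-23) = 21
Area = |Σ|/2 = 10.5.
Net area = 57 − 10.5 = 46.5.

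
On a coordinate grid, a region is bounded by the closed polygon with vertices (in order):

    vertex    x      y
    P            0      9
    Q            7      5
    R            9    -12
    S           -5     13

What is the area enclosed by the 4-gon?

Σ = (-63) + (-129) + (57) + (-45) = -180
Area = |Σ|/2 = 90.

90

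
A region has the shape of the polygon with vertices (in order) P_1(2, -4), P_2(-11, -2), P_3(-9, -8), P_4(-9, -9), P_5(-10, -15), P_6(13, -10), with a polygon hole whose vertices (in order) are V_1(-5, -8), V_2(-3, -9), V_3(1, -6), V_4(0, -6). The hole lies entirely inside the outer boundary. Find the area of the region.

Outer boundary:
Σ = (-48) + (70) + (9) + (45) + (295) + (-32) = 339
Area = |Σ|/2 = 169.5.
Hole:
V_1→V_2: (-5)(-9) − (-3)(-8) = 21
V_2→V_3: (-3)(-6) − (1)(-9) = 27
V_3→V_4: (1)(-6) − (0)(-6) = -6
V_4→V_1: (0)(-8) − (-5)(-6) = -30
Σ = 12
Area = |Σ|/2 = 6.
Net area = 169.5 − 6 = 163.5.

163.5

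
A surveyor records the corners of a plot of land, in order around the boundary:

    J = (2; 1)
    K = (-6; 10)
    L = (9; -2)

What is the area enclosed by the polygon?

Apply the shoelace formula: 2A = Σ (x_i·y_{i+1} − x_{i+1}·y_i), indices taken mod 3.
Σ = (26) + (-78) + (13) = -39
Area = |Σ|/2 = 19.5.

19.5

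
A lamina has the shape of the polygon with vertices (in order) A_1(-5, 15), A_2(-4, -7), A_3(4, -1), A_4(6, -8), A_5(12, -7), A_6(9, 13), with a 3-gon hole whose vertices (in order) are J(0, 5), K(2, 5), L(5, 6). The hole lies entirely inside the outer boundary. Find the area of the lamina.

Outer boundary:
Apply Gauss's area formula: 2A = Σ (x_i·y_{i+1} − x_{i+1}·y_i), indices taken mod 6.
A_1→A_2: (-5)(-7) − (-4)(15) = 95
A_2→A_3: (-4)(-1) − (4)(-7) = 32
A_3→A_4: (4)(-8) − (6)(-1) = -26
A_4→A_5: (6)(-7) − (12)(-8) = 54
A_5→A_6: (12)(13) − (9)(-7) = 219
A_6→A_1: (9)(15) − (-5)(13) = 200
Σ = 574
Area = |Σ|/2 = 287.
Hole:
Apply the shoelace formula: 2A = Σ (x_i·y_{i+1} − x_{i+1}·y_i), indices taken mod 3.
Σ = (-10) + (-13) + (25) = 2
Area = |Σ|/2 = 1.
Net area = 287 − 1 = 286.

286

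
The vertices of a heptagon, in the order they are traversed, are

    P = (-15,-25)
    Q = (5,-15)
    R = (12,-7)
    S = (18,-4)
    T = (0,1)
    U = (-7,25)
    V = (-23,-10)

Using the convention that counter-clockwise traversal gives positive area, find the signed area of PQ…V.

Apply the shoelace formula: 2A = Σ (x_i·y_{i+1} − x_{i+1}·y_i), indices taken mod 7.
Σ = (350) + (145) + (78) + (18) + (7) + (645) + (425) = 1668
Signed area = Σ/2 = 834 (positive ⇒ counter-clockwise traversal).

834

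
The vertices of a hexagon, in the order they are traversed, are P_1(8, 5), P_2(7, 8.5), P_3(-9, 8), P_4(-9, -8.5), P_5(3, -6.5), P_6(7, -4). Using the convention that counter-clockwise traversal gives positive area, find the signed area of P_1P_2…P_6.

Apply the surveyor's formula: 2A = Σ (x_i·y_{i+1} − x_{i+1}·y_i), indices taken mod 6.
Σ = (33) + (132.5) + (148.5) + (84) + (33.5) + (67) = 498.5
Signed area = Σ/2 = 249.25 (positive ⇒ counter-clockwise traversal).

249.25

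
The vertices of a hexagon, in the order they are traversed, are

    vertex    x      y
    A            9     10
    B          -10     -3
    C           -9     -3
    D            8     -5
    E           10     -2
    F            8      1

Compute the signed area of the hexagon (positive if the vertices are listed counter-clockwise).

138

Apply Gauss's area formula: 2A = Σ (x_i·y_{i+1} − x_{i+1}·y_i), indices taken mod 6.
Cross-terms: 73, 3, 69, 34, 26, 71  ⇒  Σ = 276
Signed area = Σ/2 = 138 (positive ⇒ counter-clockwise traversal).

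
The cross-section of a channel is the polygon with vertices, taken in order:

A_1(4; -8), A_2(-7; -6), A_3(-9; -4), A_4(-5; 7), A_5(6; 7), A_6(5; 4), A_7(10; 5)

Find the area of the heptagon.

196

Cross-terms: -80, -26, -83, -77, -11, -15, -100  ⇒  Σ = -392
Area = |Σ|/2 = 196.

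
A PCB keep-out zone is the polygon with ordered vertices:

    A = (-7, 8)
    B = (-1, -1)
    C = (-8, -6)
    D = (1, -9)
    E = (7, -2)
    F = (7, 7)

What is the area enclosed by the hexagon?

160

A→B: (-7)(-1) − (-1)(8) = 15
B→C: (-1)(-6) − (-8)(-1) = -2
C→D: (-8)(-9) − (1)(-6) = 78
D→E: (1)(-2) − (7)(-9) = 61
E→F: (7)(7) − (7)(-2) = 63
F→A: (7)(8) − (-7)(7) = 105
Σ = 320
Area = |Σ|/2 = 160.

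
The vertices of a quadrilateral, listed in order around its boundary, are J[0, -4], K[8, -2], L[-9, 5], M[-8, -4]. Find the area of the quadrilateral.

Σ = (32) + (22) + (76) + (32) = 162
Area = |Σ|/2 = 81.

81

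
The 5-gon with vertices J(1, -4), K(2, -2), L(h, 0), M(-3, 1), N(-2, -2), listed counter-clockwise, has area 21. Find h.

The doubled signed area Σ (x_i y_{i+1} − x_{i+1} y_i) is linear in h.
With h=0 it equals 24; the coefficient of h is 3 (from the two edges through L).
So 3·h + 24 = 2·21 = 42 ⇒ h = 6.

6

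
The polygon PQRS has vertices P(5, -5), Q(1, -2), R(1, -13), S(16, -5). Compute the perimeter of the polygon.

|PQ| = √((-4)² + (3)²) = √25 = 5
|QR| = √((0)² + (-11)²) = √121 = 11
|RS| = √((15)² + (8)²) = √289 = 17
|SP| = √((-11)² + (0)²) = √121 = 11
Perimeter = 5 + 11 + 17 + 11 = 44.

44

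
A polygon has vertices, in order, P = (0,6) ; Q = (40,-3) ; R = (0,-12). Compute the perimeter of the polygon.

|PQ| = √((40)² + (-9)²) = √1681 = 41
|QR| = √((-40)² + (-9)²) = √1681 = 41
|RP| = √((0)² + (18)²) = √324 = 18
Perimeter = 41 + 41 + 18 = 100.

100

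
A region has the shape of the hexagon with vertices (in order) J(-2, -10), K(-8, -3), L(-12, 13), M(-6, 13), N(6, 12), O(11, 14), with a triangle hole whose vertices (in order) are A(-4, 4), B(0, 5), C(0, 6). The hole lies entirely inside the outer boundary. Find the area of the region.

284

Outer boundary:
Apply the shoelace formula: 2A = Σ (x_i·y_{i+1} − x_{i+1}·y_i), indices taken mod 6.
Cross-terms: -74, -140, -78, -150, -48, -82  ⇒  Σ = -572
Area = |Σ|/2 = 286.
Hole:
Apply the surveyor's formula: 2A = Σ (x_i·y_{i+1} − x_{i+1}·y_i), indices taken mod 3.
A→B: (-4)(5) − (0)(4) = -20
B→C: (0)(6) − (0)(5) = 0
C→A: (0)(4) − (-4)(6) = 24
Σ = 4
Area = |Σ|/2 = 2.
Net area = 286 − 2 = 284.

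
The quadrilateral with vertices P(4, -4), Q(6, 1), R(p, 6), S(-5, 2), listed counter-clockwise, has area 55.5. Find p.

The doubled signed area Σ (x_i y_{i+1} − x_{i+1} y_i) is linear in p.
With p=0 it equals 106; the coefficient of p is 1 (from the two edges through R).
So 1·p + 106 = 2·55.5 = 111 ⇒ p = 5.

5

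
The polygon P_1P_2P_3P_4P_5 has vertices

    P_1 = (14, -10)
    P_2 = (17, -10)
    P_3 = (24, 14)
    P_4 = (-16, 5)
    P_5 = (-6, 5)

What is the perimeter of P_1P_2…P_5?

104

|P_1P_2| = √((3)² + (0)²) = √9 = 3
|P_2P_3| = √((7)² + (24)²) = √625 = 25
|P_3P_4| = √((-40)² + (-9)²) = √1681 = 41
|P_4P_5| = √((10)² + (0)²) = √100 = 10
|P_5P_1| = √((20)² + (-15)²) = √625 = 25
Perimeter = 3 + 25 + 41 + 10 + 25 = 104.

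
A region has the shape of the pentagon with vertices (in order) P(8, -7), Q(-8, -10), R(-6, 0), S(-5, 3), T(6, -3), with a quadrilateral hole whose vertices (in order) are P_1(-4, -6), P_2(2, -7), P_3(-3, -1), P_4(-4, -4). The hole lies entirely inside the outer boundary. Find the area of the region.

101

Outer boundary:
Apply Gauss's area formula: 2A = Σ (x_i·y_{i+1} − x_{i+1}·y_i), indices taken mod 5.
Cross-terms: -136, -60, -18, -3, -18  ⇒  Σ = -235
Area = |Σ|/2 = 117.5.
Hole:
Apply the shoelace (surveyor's) formula: 2A = Σ (x_i·y_{i+1} − x_{i+1}·y_i), indices taken mod 4.
Σ = (40) + (-23) + (8) + (8) = 33
Area = |Σ|/2 = 16.5.
Net area = 117.5 − 16.5 = 101.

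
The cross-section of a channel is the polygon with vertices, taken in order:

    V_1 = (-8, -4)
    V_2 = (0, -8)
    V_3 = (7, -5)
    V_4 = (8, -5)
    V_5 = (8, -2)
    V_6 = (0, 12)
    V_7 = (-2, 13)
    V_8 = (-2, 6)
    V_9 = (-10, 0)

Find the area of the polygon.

191.5

Apply the shoelace formula: 2A = Σ (x_i·y_{i+1} − x_{i+1}·y_i), indices taken mod 9.
Cross-terms: 64, 56, 5, 24, 96, 24, 14, 60, 40  ⇒  Σ = 383
Area = |Σ|/2 = 191.5.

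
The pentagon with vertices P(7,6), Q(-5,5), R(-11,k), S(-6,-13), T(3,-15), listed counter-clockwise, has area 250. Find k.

-15

The doubled signed area Σ (x_i y_{i+1} − x_{i+1} y_i) is linear in k.
With k=0 it equals 515; the coefficient of k is 1 (from the two edges through R).
So 1·k + 515 = 2·250 = 500 ⇒ k = -15.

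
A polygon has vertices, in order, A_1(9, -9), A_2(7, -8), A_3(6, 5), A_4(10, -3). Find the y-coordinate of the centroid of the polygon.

-524/171

Apply the shoelace (surveyor's) formula. First the cross-terms c_i = x_i·y_{i+1} − x_{i+1}·y_i:
  -9, 83, -68, -63  ⇒  2A = -57, A = -28.5.
Then Σ (y_i + y_{i+1})·c_i = 524, so ȳ = 524 / (6·(-28.5)) = -524/171.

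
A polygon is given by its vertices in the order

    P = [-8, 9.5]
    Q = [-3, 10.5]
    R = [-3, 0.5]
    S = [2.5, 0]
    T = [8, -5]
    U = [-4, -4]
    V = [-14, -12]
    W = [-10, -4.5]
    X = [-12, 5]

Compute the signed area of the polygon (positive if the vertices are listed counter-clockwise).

Apply Gauss's area formula: 2A = Σ (x_i·y_{i+1} − x_{i+1}·y_i), indices taken mod 9.
Σ = (-55.5) + (30) + (-1.25) + (-12.5) + (-52) + (-8) + (-57) + (-104) + (-74) = -334.25
Signed area = Σ/2 = -167.125 (negative ⇒ clockwise traversal).

-167.125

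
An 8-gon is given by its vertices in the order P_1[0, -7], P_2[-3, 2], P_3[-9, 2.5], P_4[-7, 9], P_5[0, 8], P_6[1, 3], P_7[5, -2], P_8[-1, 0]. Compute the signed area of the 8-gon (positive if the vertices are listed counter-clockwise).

P_1→P_2: (0)(2) − (-3)(-7) = -21
P_2→P_3: (-3)(2.5) − (-9)(2) = 10.5
P_3→P_4: (-9)(9) − (-7)(2.5) = -63.5
P_4→P_5: (-7)(8) − (0)(9) = -56
P_5→P_6: (0)(3) − (1)(8) = -8
P_6→P_7: (1)(-2) − (5)(3) = -17
P_7→P_8: (5)(0) − (-1)(-2) = -2
P_8→P_1: (-1)(-7) − (0)(0) = 7
Σ = -150
Signed area = Σ/2 = -75 (negative ⇒ clockwise traversal).

-75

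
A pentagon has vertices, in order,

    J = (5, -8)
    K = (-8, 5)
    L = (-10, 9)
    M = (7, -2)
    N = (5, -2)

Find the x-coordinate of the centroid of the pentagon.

-49/69

Apply the shoelace formula. First the cross-terms c_i = x_i·y_{i+1} − x_{i+1}·y_i:
  -39, -22, -43, -4, -30  ⇒  2A = -138, A = -69.
Then Σ (x_i + x_{i+1})·c_i = 294, so x̄ = 294 / (6·(-69)) = -49/69.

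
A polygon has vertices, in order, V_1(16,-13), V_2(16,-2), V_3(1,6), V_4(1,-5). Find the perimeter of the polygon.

56

|V_1V_2| = √((0)² + (11)²) = √121 = 11
|V_2V_3| = √((-15)² + (8)²) = √289 = 17
|V_3V_4| = √((0)² + (-11)²) = √121 = 11
|V_4V_1| = √((15)² + (-8)²) = √289 = 17
Perimeter = 11 + 17 + 11 + 17 = 56.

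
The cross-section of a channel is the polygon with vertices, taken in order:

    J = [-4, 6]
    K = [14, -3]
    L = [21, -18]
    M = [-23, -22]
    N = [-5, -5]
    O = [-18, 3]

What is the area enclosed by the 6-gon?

Apply Gauss's area formula: 2A = Σ (x_i·y_{i+1} − x_{i+1}·y_i), indices taken mod 6.
J→K: (-4)(-3) − (14)(6) = -72
K→L: (14)(-18) − (21)(-3) = -189
L→M: (21)(-22) − (-23)(-18) = -876
M→N: (-23)(-5) − (-5)(-22) = 5
N→O: (-5)(3) − (-18)(-5) = -105
O→J: (-18)(6) − (-4)(3) = -96
Σ = -1333
Area = |Σ|/2 = 666.5.

666.5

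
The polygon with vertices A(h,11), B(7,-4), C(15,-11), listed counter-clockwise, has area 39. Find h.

Write out the shoelace sum; only the two edges meeting at A involve h:
2·Area = [(15·11 − h·(-11)) + (h·(-4) − 7·11)] + -17
       = 7·h + 71 = 78
⇒ h = 1.

1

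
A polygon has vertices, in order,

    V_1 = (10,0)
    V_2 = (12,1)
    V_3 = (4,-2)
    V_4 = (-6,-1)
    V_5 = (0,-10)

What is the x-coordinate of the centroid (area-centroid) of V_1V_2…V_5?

74/63

Apply the surveyor's formula. First the cross-terms c_i = x_i·y_{i+1} − x_{i+1}·y_i:
  10, -28, -16, 60, 100  ⇒  2A = 126, A = 63.
Then Σ (x_i + x_{i+1})·c_i = 444, so x̄ = 444 / (6·63) = 74/63.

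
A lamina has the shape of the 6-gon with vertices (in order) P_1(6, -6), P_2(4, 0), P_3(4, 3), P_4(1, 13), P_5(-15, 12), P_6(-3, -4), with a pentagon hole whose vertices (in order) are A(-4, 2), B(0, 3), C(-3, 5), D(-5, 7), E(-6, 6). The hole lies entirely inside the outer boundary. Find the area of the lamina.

Outer boundary:
Apply the shoelace (surveyor's) formula: 2A = Σ (x_i·y_{i+1} − x_{i+1}·y_i), indices taken mod 6.
Cross-terms: 24, 12, 49, 207, 96, 42  ⇒  Σ = 430
Area = |Σ|/2 = 215.
Hole:
Apply the shoelace (surveyor's) formula: 2A = Σ (x_i·y_{i+1} − x_{i+1}·y_i), indices taken mod 5.
Cross-terms: -12, 9, 4, 12, 12  ⇒  Σ = 25
Area = |Σ|/2 = 12.5.
Net area = 215 − 12.5 = 202.5.

202.5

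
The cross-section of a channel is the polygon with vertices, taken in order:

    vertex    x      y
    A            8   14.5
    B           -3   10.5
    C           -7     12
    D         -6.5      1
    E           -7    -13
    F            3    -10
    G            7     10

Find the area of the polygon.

279

Apply the surveyor's formula: 2A = Σ (x_i·y_{i+1} − x_{i+1}·y_i), indices taken mod 7.
Σ = (127.5) + (37.5) + (71) + (91.5) + (109) + (100) + (21.5) = 558
Area = |Σ|/2 = 279.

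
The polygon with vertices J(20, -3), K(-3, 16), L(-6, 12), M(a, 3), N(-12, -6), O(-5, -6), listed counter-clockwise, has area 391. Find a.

Write out the shoelace sum; only the two edges meeting at M involve a:
2·Area = [((-6)·3 − a·12) + (a·(-6) − (-12)·3)] + 548
       = -18·a + 566 = 782
⇒ a = -12.

-12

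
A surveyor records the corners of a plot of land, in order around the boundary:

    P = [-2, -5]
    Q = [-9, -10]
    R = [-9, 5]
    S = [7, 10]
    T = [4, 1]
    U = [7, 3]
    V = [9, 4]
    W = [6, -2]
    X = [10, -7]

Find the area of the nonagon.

Apply the surveyor's formula: 2A = Σ (x_i·y_{i+1} − x_{i+1}·y_i), indices taken mod 9.
P→Q: (-2)(-10) − (-9)(-5) = -25
Q→R: (-9)(5) − (-9)(-10) = -135
R→S: (-9)(10) − (7)(5) = -125
S→T: (7)(1) − (4)(10) = -33
T→U: (4)(3) − (7)(1) = 5
U→V: (7)(4) − (9)(3) = 1
V→W: (9)(-2) − (6)(4) = -42
W→X: (6)(-7) − (10)(-2) = -22
X→P: (10)(-5) − (-2)(-7) = -64
Σ = -440
Area = |Σ|/2 = 220.

220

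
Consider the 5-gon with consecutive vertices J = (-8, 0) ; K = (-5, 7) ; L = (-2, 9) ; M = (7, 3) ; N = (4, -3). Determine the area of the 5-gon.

J→K: (-8)(7) − (-5)(0) = -56
K→L: (-5)(9) − (-2)(7) = -31
L→M: (-2)(3) − (7)(9) = -69
M→N: (7)(-3) − (4)(3) = -33
N→J: (4)(0) − (-8)(-3) = -24
Σ = -213
Area = |Σ|/2 = 106.5.

106.5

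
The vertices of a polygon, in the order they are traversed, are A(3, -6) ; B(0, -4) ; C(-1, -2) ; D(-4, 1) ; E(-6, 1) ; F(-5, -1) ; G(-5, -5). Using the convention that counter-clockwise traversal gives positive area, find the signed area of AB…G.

26.5

Apply the shoelace formula: 2A = Σ (x_i·y_{i+1} − x_{i+1}·y_i), indices taken mod 7.
Σ = (-12) + (-4) + (-9) + (2) + (11) + (20) + (45) = 53
Signed area = Σ/2 = 26.5 (positive ⇒ counter-clockwise traversal).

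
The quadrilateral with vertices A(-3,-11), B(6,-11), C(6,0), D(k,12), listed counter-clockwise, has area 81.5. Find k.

10

The doubled signed area Σ (x_i y_{i+1} − x_{i+1} y_i) is linear in k.
With k=0 it equals 273; the coefficient of k is -11 (from the two edges through D).
So -11·k + 273 = 2·81.5 = 163 ⇒ k = 10.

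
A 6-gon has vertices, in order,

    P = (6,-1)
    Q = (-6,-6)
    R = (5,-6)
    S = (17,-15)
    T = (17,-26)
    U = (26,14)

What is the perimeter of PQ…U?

|PQ| = √((-12)² + (-5)²) = √169 = 13
|QR| = √((11)² + (0)²) = √121 = 11
|RS| = √((12)² + (-9)²) = √225 = 15
|ST| = √((0)² + (-11)²) = √121 = 11
|TU| = √((9)² + (40)²) = √1681 = 41
|UP| = √((-20)² + (-15)²) = √625 = 25
Perimeter = 13 + 11 + 15 + 11 + 41 + 25 = 116.

116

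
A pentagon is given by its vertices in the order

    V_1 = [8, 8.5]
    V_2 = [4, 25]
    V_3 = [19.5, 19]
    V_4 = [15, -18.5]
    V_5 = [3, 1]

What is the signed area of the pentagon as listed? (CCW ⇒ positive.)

Apply the shoelace formula: 2A = Σ (x_i·y_{i+1} − x_{i+1}·y_i), indices taken mod 5.
Cross-terms: 166, -411.5, -645.75, 70.5, 17.5  ⇒  Σ = -803.25
Signed area = Σ/2 = -401.625 (negative ⇒ clockwise traversal).

-401.625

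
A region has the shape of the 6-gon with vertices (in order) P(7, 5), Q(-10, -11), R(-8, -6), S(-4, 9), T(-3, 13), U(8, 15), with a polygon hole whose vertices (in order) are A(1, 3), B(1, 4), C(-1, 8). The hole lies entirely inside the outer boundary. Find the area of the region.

Outer boundary:
Apply the surveyor's formula: 2A = Σ (x_i·y_{i+1} − x_{i+1}·y_i), indices taken mod 6.
Σ = (-27) + (-28) + (-96) + (-25) + (-149) + (-65) = -390
Area = |Σ|/2 = 195.
Hole:
Apply the surveyor's formula: 2A = Σ (x_i·y_{i+1} − x_{i+1}·y_i), indices taken mod 3.
Σ = (1) + (12) + (-11) = 2
Area = |Σ|/2 = 1.
Net area = 195 − 1 = 194.

194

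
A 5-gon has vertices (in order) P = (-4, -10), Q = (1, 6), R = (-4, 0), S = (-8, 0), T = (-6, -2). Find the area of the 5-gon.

39

Apply the shoelace formula: 2A = Σ (x_i·y_{i+1} − x_{i+1}·y_i), indices taken mod 5.
Cross-terms: -14, 24, 0, 16, 52  ⇒  Σ = 78
Area = |Σ|/2 = 39.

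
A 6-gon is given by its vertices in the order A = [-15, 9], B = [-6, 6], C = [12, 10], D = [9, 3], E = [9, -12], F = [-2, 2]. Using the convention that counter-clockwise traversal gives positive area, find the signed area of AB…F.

Apply the shoelace (surveyor's) formula: 2A = Σ (x_i·y_{i+1} − x_{i+1}·y_i), indices taken mod 6.
Σ = (-36) + (-132) + (-54) + (-135) + (-6) + (12) = -351
Signed area = Σ/2 = -175.5 (negative ⇒ clockwise traversal).

-175.5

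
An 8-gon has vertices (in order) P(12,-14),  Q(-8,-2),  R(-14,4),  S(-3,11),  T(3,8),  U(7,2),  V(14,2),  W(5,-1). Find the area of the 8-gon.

270.5

Apply Gauss's area formula: 2A = Σ (x_i·y_{i+1} − x_{i+1}·y_i), indices taken mod 8.
P→Q: (12)(-2) − (-8)(-14) = -136
Q→R: (-8)(4) − (-14)(-2) = -60
R→S: (-14)(11) − (-3)(4) = -142
S→T: (-3)(8) − (3)(11) = -57
T→U: (3)(2) − (7)(8) = -50
U→V: (7)(2) − (14)(2) = -14
V→W: (14)(-1) − (5)(2) = -24
W→P: (5)(-14) − (12)(-1) = -58
Σ = -541
Area = |Σ|/2 = 270.5.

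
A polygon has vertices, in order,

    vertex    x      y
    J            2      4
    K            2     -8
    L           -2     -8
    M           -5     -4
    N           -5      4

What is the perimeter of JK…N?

36

|JK| = √((0)² + (-12)²) = √144 = 12
|KL| = √((-4)² + (0)²) = √16 = 4
|LM| = √((-3)² + (4)²) = √25 = 5
|MN| = √((0)² + (8)²) = √64 = 8
|NJ| = √((7)² + (0)²) = √49 = 7
Perimeter = 12 + 4 + 5 + 8 + 7 = 36.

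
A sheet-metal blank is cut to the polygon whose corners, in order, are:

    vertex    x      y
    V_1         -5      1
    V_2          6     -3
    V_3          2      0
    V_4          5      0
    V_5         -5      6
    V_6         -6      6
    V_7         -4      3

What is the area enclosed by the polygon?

Σ = (9) + (6) + (0) + (30) + (6) + (6) + (11) = 68
Area = |Σ|/2 = 34.

34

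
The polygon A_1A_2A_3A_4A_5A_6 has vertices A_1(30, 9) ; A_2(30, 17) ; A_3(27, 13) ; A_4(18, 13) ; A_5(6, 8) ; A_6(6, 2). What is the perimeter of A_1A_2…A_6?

66

|A_1A_2| = √((0)² + (8)²) = √64 = 8
|A_2A_3| = √((-3)² + (-4)²) = √25 = 5
|A_3A_4| = √((-9)² + (0)²) = √81 = 9
|A_4A_5| = √((-12)² + (-5)²) = √169 = 13
|A_5A_6| = √((0)² + (-6)²) = √36 = 6
|A_6A_1| = √((24)² + (7)²) = √625 = 25
Perimeter = 8 + 5 + 9 + 13 + 6 + 25 = 66.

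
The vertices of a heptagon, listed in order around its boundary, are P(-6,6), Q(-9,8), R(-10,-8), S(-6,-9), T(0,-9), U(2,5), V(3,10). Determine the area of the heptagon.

P→Q: (-6)(8) − (-9)(6) = 6
Q→R: (-9)(-8) − (-10)(8) = 152
R→S: (-10)(-9) − (-6)(-8) = 42
S→T: (-6)(-9) − (0)(-9) = 54
T→U: (0)(5) − (2)(-9) = 18
U→V: (2)(10) − (3)(5) = 5
V→P: (3)(6) − (-6)(10) = 78
Σ = 355
Area = |Σ|/2 = 177.5.

177.5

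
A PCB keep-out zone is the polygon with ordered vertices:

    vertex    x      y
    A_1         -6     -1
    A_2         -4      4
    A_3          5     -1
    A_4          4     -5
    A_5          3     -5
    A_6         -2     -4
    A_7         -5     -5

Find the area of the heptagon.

63.5

Apply the surveyor's formula: 2A = Σ (x_i·y_{i+1} − x_{i+1}·y_i), indices taken mod 7.
Σ = (-28) + (-16) + (-21) + (-5) + (-22) + (-10) + (-25) = -127
Area = |Σ|/2 = 63.5.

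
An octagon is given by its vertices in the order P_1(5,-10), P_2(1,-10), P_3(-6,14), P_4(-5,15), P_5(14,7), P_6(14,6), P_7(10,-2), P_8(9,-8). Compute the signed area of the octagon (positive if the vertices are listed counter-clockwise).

Σ = (-40) + (-46) + (-20) + (-245) + (-14) + (-88) + (-62) + (-50) = -565
Signed area = Σ/2 = -282.5 (negative ⇒ clockwise traversal).

-282.5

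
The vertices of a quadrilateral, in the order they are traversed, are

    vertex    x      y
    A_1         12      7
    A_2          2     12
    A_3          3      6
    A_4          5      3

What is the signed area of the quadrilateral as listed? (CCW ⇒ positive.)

Apply the shoelace formula: 2A = Σ (x_i·y_{i+1} − x_{i+1}·y_i), indices taken mod 4.
A_1→A_2: (12)(12) − (2)(7) = 130
A_2→A_3: (2)(6) − (3)(12) = -24
A_3→A_4: (3)(3) − (5)(6) = -21
A_4→A_1: (5)(7) − (12)(3) = -1
Σ = 84
Signed area = Σ/2 = 42 (positive ⇒ counter-clockwise traversal).

42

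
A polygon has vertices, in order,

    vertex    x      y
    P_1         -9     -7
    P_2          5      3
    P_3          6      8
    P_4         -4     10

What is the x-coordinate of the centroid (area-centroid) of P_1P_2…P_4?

Apply the surveyor's formula. First the cross-terms c_i = x_i·y_{i+1} − x_{i+1}·y_i:
  8, 22, 92, 118  ⇒  2A = 240, A = 120.
Then Σ (x_i + x_{i+1})·c_i = -1140, so x̄ = -1140 / (6·120) = -19/12.

-19/12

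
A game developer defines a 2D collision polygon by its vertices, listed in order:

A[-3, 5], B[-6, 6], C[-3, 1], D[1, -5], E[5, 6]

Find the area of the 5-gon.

Cross-terms: 12, 12, 14, 31, 43  ⇒  Σ = 112
Area = |Σ|/2 = 56.

56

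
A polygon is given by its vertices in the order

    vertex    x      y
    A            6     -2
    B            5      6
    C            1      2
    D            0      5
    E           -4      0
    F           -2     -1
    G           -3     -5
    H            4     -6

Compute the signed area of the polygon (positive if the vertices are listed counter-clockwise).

Apply Gauss's area formula: 2A = Σ (x_i·y_{i+1} − x_{i+1}·y_i), indices taken mod 8.
Cross-terms: 46, 4, 5, 20, 4, 7, 38, 28  ⇒  Σ = 152
Signed area = Σ/2 = 76 (positive ⇒ counter-clockwise traversal).

76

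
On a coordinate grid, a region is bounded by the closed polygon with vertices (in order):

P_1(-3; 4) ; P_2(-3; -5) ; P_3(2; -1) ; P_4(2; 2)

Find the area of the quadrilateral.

Apply the shoelace formula: 2A = Σ (x_i·y_{i+1} − x_{i+1}·y_i), indices taken mod 4.
Σ = (27) + (13) + (6) + (14) = 60
Area = |Σ|/2 = 30.

30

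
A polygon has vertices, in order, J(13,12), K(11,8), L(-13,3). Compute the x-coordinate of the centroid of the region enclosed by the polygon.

Apply the shoelace formula. First the cross-terms c_i = x_i·y_{i+1} − x_{i+1}·y_i:
  -28, 137, -195  ⇒  2A = -86, A = -43.
Then Σ (x_i + x_{i+1})·c_i = -946, so x̄ = -946 / (6·(-43)) = 11/3.

11/3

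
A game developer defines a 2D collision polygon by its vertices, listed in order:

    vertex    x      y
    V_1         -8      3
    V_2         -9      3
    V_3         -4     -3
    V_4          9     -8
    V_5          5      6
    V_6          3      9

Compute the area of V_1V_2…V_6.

151.5

Apply the shoelace formula: 2A = Σ (x_i·y_{i+1} − x_{i+1}·y_i), indices taken mod 6.
Σ = (3) + (39) + (59) + (94) + (27) + (81) = 303
Area = |Σ|/2 = 151.5.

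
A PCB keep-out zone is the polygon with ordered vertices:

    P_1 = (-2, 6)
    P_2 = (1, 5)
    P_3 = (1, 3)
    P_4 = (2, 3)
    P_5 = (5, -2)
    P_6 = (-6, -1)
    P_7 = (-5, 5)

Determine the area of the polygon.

Σ = (-16) + (-2) + (-3) + (-19) + (-17) + (-35) + (-20) = -112
Area = |Σ|/2 = 56.

56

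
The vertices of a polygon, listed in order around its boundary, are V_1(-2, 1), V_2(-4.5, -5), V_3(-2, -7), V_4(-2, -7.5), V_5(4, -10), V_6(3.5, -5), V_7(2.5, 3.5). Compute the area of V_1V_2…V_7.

68.125

Apply the shoelace (surveyor's) formula: 2A = Σ (x_i·y_{i+1} − x_{i+1}·y_i), indices taken mod 7.
Σ = (14.5) + (21.5) + (1) + (50) + (15) + (24.75) + (9.5) = 136.25
Area = |Σ|/2 = 68.125.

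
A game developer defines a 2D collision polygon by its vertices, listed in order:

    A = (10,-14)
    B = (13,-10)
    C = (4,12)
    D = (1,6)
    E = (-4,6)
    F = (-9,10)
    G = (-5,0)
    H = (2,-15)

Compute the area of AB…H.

290.5

Σ = (82) + (196) + (12) + (30) + (14) + (50) + (75) + (122) = 581
Area = |Σ|/2 = 290.5.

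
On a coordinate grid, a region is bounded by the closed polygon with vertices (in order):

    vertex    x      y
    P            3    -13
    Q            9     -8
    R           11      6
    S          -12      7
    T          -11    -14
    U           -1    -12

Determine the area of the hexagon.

398

Apply Gauss's area formula: 2A = Σ (x_i·y_{i+1} − x_{i+1}·y_i), indices taken mod 6.
P→Q: (3)(-8) − (9)(-13) = 93
Q→R: (9)(6) − (11)(-8) = 142
R→S: (11)(7) − (-12)(6) = 149
S→T: (-12)(-14) − (-11)(7) = 245
T→U: (-11)(-12) − (-1)(-14) = 118
U→P: (-1)(-13) − (3)(-12) = 49
Σ = 796
Area = |Σ|/2 = 398.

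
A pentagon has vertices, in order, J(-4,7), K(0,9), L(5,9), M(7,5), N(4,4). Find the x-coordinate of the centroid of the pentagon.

Apply the surveyor's formula. First the cross-terms c_i = x_i·y_{i+1} − x_{i+1}·y_i:
  -36, -45, -38, 8, 44  ⇒  2A = -67, A = -33.5.
Then Σ (x_i + x_{i+1})·c_i = -449, so x̄ = -449 / (6·(-33.5)) = 449/201.

449/201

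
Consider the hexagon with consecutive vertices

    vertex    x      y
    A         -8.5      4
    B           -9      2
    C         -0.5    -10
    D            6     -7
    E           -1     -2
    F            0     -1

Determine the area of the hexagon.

73.5

A→B: (-8.5)(2) − (-9)(4) = 19
B→C: (-9)(-10) − (-0.5)(2) = 91
C→D: (-0.5)(-7) − (6)(-10) = 63.5
D→E: (6)(-2) − (-1)(-7) = -19
E→F: (-1)(-1) − (0)(-2) = 1
F→A: (0)(4) − (-8.5)(-1) = -8.5
Σ = 147
Area = |Σ|/2 = 73.5.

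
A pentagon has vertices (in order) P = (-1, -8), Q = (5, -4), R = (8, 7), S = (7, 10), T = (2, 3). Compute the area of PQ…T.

65

Σ = (44) + (67) + (31) + (1) + (-13) = 130
Area = |Σ|/2 = 65.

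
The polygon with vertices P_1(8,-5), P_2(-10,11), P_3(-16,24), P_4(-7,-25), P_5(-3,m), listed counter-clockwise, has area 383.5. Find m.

The doubled signed area Σ (x_i y_{i+1} − x_{i+1} y_i) is linear in m.
With m=0 it equals 482; the coefficient of m is -15 (from the two edges through P_5).
So -15·m + 482 = 2·383.5 = 767 ⇒ m = -19.

-19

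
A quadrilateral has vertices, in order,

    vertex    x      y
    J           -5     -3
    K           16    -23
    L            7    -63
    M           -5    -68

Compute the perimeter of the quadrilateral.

|JK| = √((21)² + (-20)²) = √841 = 29
|KL| = √((-9)² + (-40)²) = √1681 = 41
|LM| = √((-12)² + (-5)²) = √169 = 13
|MJ| = √((0)² + (65)²) = √4225 = 65
Perimeter = 29 + 41 + 13 + 65 = 148.

148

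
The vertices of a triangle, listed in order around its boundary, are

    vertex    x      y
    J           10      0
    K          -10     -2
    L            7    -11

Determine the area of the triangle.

Apply Gauss's area formula: 2A = Σ (x_i·y_{i+1} − x_{i+1}·y_i), indices taken mod 3.
J→K: (10)(-2) − (-10)(0) = -20
K→L: (-10)(-11) − (7)(-2) = 124
L→J: (7)(0) − (10)(-11) = 110
Σ = 214
Area = |Σ|/2 = 107.

107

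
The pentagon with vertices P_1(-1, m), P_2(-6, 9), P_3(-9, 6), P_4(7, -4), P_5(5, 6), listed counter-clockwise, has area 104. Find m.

10

The doubled signed area Σ (x_i y_{i+1} − x_{i+1} y_i) is linear in m.
With m=0 it equals 98; the coefficient of m is 11 (from the two edges through P_1).
So 11·m + 98 = 2·104 = 208 ⇒ m = 10.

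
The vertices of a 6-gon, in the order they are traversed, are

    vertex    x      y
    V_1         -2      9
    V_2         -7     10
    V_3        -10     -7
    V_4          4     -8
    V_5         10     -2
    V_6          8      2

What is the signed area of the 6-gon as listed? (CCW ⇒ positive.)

Σ = (43) + (149) + (108) + (72) + (36) + (76) = 484
Signed area = Σ/2 = 242 (positive ⇒ counter-clockwise traversal).

242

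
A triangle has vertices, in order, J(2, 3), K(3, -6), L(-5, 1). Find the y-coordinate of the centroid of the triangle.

-2/3

Apply the shoelace (surveyor's) formula. First the cross-terms c_i = x_i·y_{i+1} − x_{i+1}·y_i:
  -21, -27, -17  ⇒  2A = -65, A = -32.5.
Then Σ (y_i + y_{i+1})·c_i = 130, so ȳ = 130 / (6·(-32.5)) = -2/3.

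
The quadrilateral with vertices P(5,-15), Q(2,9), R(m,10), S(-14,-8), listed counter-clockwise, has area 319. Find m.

Write out the shoelace sum; only the two edges meeting at R involve m:
2·Area = [(2·10 − m·9) + (m·(-8) − (-14)·10)] + 325
       = -17·m + 485 = 638
⇒ m = -9.

-9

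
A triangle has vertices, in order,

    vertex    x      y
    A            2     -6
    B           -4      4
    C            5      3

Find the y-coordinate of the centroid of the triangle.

1/3

Apply the shoelace (surveyor's) formula. First the cross-terms c_i = x_i·y_{i+1} − x_{i+1}·y_i:
  -16, -32, -36  ⇒  2A = -84, A = -42.
Then Σ (y_i + y_{i+1})·c_i = -84, so ȳ = -84 / (6·(-42)) = 1/3.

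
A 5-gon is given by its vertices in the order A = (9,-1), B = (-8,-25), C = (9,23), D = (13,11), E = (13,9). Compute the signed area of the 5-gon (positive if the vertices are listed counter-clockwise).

-256

Apply the surveyor's formula: 2A = Σ (x_i·y_{i+1} − x_{i+1}·y_i), indices taken mod 5.
A→B: (9)(-25) − (-8)(-1) = -233
B→C: (-8)(23) − (9)(-25) = 41
C→D: (9)(11) − (13)(23) = -200
D→E: (13)(9) − (13)(11) = -26
E→A: (13)(-1) − (9)(9) = -94
Σ = -512
Signed area = Σ/2 = -256 (negative ⇒ clockwise traversal).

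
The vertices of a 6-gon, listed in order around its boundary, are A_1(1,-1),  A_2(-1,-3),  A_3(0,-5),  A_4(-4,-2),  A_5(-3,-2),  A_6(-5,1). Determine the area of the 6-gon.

Apply the surveyor's formula: 2A = Σ (x_i·y_{i+1} − x_{i+1}·y_i), indices taken mod 6.
Σ = (-4) + (5) + (-20) + (2) + (-13) + (4) = -26
Area = |Σ|/2 = 13.

13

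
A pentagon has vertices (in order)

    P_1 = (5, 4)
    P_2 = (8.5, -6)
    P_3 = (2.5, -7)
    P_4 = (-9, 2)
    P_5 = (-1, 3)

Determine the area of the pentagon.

105.25

Cross-terms: -64, -44.5, -58, -25, -19  ⇒  Σ = -210.5
Area = |Σ|/2 = 105.25.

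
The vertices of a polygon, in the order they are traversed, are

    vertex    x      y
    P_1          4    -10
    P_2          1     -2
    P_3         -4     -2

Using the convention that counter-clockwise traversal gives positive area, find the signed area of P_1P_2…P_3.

20

Apply Gauss's area formula: 2A = Σ (x_i·y_{i+1} − x_{i+1}·y_i), indices taken mod 3.
Σ = (2) + (-10) + (48) = 40
Signed area = Σ/2 = 20 (positive ⇒ counter-clockwise traversal).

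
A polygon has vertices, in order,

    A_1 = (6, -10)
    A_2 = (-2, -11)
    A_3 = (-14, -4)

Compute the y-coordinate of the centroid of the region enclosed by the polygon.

Apply the shoelace (surveyor's) formula. First the cross-terms c_i = x_i·y_{i+1} − x_{i+1}·y_i:
  -86, -146, 164  ⇒  2A = -68, A = -34.
Then Σ (y_i + y_{i+1})·c_i = 1700, so ȳ = 1700 / (6·(-34)) = -25/3.

-25/3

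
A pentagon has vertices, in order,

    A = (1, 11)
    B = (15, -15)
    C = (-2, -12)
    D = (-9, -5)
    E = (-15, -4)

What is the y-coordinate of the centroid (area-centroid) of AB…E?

Apply Gauss's area formula. First the cross-terms c_i = x_i·y_{i+1} − x_{i+1}·y_i:
  -180, -210, -98, -39, -161  ⇒  2A = -688, A = -344.
Then Σ (y_i + y_{i+1})·c_i = 7280, so ȳ = 7280 / (6·(-344)) = -455/129.

-455/129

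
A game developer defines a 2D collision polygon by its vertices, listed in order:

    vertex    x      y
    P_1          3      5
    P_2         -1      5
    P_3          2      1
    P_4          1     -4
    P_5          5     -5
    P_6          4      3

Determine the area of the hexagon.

30.5

Apply the shoelace (surveyor's) formula: 2A = Σ (x_i·y_{i+1} − x_{i+1}·y_i), indices taken mod 6.
Σ = (20) + (-11) + (-9) + (15) + (35) + (11) = 61
Area = |Σ|/2 = 30.5.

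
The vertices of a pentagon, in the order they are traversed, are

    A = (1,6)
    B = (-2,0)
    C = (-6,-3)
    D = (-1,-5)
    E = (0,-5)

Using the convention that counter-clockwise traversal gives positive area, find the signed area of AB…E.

27.5

Apply the surveyor's formula: 2A = Σ (x_i·y_{i+1} − x_{i+1}·y_i), indices taken mod 5.
Cross-terms: 12, 6, 27, 5, 5  ⇒  Σ = 55
Signed area = Σ/2 = 27.5 (positive ⇒ counter-clockwise traversal).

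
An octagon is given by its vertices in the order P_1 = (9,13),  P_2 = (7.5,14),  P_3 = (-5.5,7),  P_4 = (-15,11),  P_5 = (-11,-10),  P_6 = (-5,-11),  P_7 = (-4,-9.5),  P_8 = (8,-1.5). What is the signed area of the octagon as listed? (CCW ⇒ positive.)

Apply the surveyor's formula: 2A = Σ (x_i·y_{i+1} − x_{i+1}·y_i), indices taken mod 8.
Σ = (28.5) + (129.5) + (44.5) + (271) + (71) + (3.5) + (82) + (117.5) = 747.5
Signed area = Σ/2 = 373.75 (positive ⇒ counter-clockwise traversal).

373.75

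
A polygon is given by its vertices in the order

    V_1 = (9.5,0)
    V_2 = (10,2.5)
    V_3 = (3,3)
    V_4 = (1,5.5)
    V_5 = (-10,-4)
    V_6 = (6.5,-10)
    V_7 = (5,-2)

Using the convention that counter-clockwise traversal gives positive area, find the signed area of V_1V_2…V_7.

Apply Gauss's area formula: 2A = Σ (x_i·y_{i+1} − x_{i+1}·y_i), indices taken mod 7.
Σ = (23.75) + (22.5) + (13.5) + (51) + (126) + (37) + (19) = 292.75
Signed area = Σ/2 = 146.375 (positive ⇒ counter-clockwise traversal).

146.375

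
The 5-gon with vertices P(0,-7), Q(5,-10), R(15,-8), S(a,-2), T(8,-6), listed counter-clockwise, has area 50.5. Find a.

13

Write out the shoelace sum; only the two edges meeting at S involve a:
2·Area = [(15·(-2) − a·(-8)) + (a·(-6) − 8·(-2))] + 89
       = 2·a + 75 = 101
⇒ a = 13.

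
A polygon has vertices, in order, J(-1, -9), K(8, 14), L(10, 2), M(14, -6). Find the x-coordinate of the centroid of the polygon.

257/39

Apply Gauss's area formula. First the cross-terms c_i = x_i·y_{i+1} − x_{i+1}·y_i:
  58, -124, -88, -132  ⇒  2A = -286, A = -143.
Then Σ (x_i + x_{i+1})·c_i = -5654, so x̄ = -5654 / (6·(-143)) = 257/39.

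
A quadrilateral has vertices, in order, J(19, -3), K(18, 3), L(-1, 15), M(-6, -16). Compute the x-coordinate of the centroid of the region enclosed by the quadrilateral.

Apply the shoelace formula. First the cross-terms c_i = x_i·y_{i+1} − x_{i+1}·y_i:
  111, 273, 106, 322  ⇒  2A = 812, A = 406.
Then Σ (x_i + x_{i+1})·c_i = 12192, so x̄ = 12192 / (6·406) = 1016/203.

1016/203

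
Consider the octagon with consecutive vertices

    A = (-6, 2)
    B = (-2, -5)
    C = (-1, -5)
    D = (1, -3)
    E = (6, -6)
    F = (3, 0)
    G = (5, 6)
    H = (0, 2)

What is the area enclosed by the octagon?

Apply the shoelace (surveyor's) formula: 2A = Σ (x_i·y_{i+1} − x_{i+1}·y_i), indices taken mod 8.
Σ = (34) + (5) + (8) + (12) + (18) + (18) + (10) + (12) = 117
Area = |Σ|/2 = 58.5.

58.5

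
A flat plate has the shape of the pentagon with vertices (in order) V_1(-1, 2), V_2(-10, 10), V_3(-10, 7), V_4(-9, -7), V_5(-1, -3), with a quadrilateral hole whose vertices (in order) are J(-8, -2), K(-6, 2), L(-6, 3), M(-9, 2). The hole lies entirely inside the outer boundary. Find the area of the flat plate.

Outer boundary:
Apply the shoelace formula: 2A = Σ (x_i·y_{i+1} − x_{i+1}·y_i), indices taken mod 5.
Cross-terms: 10, 30, 133, 20, -5  ⇒  Σ = 188
Area = |Σ|/2 = 94.
Hole:
Apply the surveyor's formula: 2A = Σ (x_i·y_{i+1} − x_{i+1}·y_i), indices taken mod 4.
Σ = (-28) + (-6) + (15) + (34) = 15
Area = |Σ|/2 = 7.5.
Net area = 94 − 7.5 = 86.5.

86.5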